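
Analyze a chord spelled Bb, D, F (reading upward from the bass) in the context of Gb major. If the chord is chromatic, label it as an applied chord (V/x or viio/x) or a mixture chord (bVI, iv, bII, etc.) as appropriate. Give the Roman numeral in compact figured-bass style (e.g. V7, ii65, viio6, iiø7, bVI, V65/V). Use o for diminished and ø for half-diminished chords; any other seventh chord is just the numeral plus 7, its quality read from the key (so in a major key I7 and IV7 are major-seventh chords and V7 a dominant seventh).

The pitches Bb-D-F form a major triad rooted on Bb.
Bb is not a diatonic chord root with this quality in Gb major, but it lies a perfect fifth above Eb (vi), so the chord functions as an applied dominant of vi.

V/vi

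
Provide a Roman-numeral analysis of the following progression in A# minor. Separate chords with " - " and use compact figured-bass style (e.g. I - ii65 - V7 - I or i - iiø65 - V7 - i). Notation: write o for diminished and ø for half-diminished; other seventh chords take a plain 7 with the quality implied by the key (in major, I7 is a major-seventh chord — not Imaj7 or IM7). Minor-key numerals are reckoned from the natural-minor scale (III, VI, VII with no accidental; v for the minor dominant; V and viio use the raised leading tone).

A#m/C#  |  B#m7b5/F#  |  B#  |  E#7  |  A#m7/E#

i6 - iiø43 - V/V - V7 - i43

A#m/C#: minor triad on A# = scale degree 1 → i6.
B#m7b5/F# has root B#, degree 2 in A# minor, so iiø43.
B# is the secondary dominant of V (major triad on B#): V/V.
E#7: root E# is the dominant; dominant seventh chord there is V7.
A#m7/E#: root A# is the tonic; minor seventh chord there is i43.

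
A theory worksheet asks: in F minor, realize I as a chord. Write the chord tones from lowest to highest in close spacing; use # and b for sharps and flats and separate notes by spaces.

F A C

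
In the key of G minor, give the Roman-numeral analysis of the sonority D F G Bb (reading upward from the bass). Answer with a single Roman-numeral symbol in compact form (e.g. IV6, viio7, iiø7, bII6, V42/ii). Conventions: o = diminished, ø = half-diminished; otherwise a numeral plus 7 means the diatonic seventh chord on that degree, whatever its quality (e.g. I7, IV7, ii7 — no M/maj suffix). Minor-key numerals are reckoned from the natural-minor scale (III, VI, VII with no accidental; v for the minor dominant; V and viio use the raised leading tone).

i43

Stacked in thirds the chord is G-Bb-D-F: a minor seventh chord on G.
G is scale degree 1 in G minor, and a minor seventh chord on that degree is written i7.
With D in the bass the chord is in second inversion, so the figured bass is 43.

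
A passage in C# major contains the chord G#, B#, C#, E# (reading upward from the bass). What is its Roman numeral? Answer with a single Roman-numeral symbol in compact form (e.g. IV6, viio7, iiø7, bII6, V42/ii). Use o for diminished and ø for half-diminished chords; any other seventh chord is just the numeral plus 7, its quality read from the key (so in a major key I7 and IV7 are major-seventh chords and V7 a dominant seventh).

I43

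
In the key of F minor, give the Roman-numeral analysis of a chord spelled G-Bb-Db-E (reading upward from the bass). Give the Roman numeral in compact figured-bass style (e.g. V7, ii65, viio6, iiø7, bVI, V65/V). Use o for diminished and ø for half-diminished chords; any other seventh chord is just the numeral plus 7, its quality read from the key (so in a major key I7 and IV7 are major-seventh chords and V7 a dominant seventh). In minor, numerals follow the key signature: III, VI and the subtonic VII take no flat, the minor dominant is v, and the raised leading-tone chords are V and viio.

Stacked in thirds the chord is E-G-Bb-Db: a fully diminished seventh chord on E.
E is scale degree 7 in F minor, and a fully diminished seventh chord on that degree is written viio7.
With G in the bass the chord is in first inversion, so the figured bass is 65.

viio65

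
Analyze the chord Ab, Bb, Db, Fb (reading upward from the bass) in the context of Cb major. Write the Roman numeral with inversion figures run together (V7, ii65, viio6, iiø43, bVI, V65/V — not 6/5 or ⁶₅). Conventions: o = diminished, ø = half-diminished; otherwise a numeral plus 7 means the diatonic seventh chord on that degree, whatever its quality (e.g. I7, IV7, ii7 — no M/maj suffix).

viiø42

Stacked in thirds the chord is Bb-Db-Fb-Ab: a half-diminished seventh chord on Bb.
In Cb major, Bb is the leading tone; the diatonic half-diminished seventh chord there is viiø7.
With Ab in the bass the chord is in third inversion, so the figured bass is 42.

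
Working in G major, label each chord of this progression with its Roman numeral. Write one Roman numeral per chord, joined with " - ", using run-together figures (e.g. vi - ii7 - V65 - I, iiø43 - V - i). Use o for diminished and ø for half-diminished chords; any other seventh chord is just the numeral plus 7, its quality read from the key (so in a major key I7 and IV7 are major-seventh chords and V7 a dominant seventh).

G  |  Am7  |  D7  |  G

G has root G, degree 1 in G major, so I.
Am7: root A is the supertonic; minor seventh chord there is ii7.
D7: dominant seventh chord on D = scale degree 5 → V7.
G: major triad on G = scale degree 1 → I.

I - ii7 - V7 - I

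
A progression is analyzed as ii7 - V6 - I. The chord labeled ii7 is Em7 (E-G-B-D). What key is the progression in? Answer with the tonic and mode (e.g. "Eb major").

ii7 is given as E-G-B-D — a minor seventh chord with root E.
Counting down one scale step from E places the tonic on D; a minor seventh chord on degree 2 is diatonic only in major.

D major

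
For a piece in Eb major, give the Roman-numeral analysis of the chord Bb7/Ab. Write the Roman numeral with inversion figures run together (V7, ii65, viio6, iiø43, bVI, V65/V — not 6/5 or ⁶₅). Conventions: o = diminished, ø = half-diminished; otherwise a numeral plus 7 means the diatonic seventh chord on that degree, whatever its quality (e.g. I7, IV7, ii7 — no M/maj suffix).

V42

The pitches Bb-D-F-Ab form a dominant seventh chord rooted on Bb.
Bb is scale degree 5 in Eb major, and a dominant seventh chord on that degree is written V7.
With Ab in the bass the chord is in third inversion, so the figured bass is 42.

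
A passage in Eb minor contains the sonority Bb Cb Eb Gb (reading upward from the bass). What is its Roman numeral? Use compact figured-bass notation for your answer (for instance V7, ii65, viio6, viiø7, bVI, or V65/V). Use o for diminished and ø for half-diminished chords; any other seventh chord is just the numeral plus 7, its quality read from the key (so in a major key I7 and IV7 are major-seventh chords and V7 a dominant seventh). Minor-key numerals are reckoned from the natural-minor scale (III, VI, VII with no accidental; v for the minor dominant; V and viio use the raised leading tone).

The pitches Cb-Eb-Gb-Bb form a major seventh chord rooted on Cb.
Cb is scale degree 6 in Eb minor, and a major seventh chord on that degree is written VI7.
With Bb in the bass the chord is in third inversion, so the figured bass is 42.

VI42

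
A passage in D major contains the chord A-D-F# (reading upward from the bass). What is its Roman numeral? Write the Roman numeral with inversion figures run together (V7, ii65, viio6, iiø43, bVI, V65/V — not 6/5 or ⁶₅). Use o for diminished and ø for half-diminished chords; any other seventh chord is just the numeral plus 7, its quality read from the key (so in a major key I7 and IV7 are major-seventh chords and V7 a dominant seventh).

I64

Stacked in thirds the chord is D-F#-A: a major triad on D.
D is scale degree 1 in D major, and a major triad on that degree is written I.
With A in the bass the chord is in second inversion, so the figured bass is 64.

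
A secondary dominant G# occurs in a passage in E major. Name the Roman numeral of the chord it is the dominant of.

The chord is a major triad on G#.
A dominant resolves down a perfect fifth: G# → C#. In E major, C# is scale degree 6, i.e. vi.

vi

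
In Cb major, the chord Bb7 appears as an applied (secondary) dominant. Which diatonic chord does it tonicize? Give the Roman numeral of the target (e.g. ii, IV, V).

The chord is a dominant seventh chord on Bb.
A dominant resolves down a perfect fifth: Bb → Eb. In Cb major, Eb is scale degree 3, i.e. iii.

iii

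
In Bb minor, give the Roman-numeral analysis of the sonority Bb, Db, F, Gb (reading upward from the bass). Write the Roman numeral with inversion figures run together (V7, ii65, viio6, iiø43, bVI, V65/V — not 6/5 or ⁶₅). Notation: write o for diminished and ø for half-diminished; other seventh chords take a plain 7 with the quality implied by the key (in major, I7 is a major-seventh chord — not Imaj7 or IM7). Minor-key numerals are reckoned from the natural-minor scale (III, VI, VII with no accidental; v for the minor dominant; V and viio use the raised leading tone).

VI65

The pitches Gb-Bb-Db-F form a major seventh chord rooted on Gb.
In Bb minor, Gb is the submediant; the diatonic major seventh chord there is VI7.
With Bb in the bass the chord is in first inversion, so the figured bass is 65.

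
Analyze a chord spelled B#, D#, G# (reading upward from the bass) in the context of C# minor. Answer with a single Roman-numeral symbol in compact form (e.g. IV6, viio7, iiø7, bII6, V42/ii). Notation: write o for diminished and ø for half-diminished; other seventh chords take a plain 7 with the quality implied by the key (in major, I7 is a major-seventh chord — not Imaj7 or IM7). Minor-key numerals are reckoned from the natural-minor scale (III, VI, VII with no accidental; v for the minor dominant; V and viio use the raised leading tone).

V6

Stacked in thirds the chord is G#-B#-D#: a major triad on G#.
In C# minor, G# is the dominant; the diatonic major triad there is V.
With B# in the bass the chord is in first inversion, so the figured bass is 6.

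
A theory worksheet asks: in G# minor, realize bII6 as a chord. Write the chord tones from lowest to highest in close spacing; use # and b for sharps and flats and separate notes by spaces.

bII6 is the Neapolitan sixth — a major triad on the lowered second degree, here in its customary first inversion. In G# minor that root is A.
So the chord is A-C#-E.
With the 6 figure the chord is in first inversion; from the bass C# upward in close position it reads C#-E-A.

C# E A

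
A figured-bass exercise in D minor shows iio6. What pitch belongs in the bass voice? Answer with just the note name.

iio in D minor has root E; the chord is E-G-Bb.
The figure 6 means first inversion — the third is in the bass.

G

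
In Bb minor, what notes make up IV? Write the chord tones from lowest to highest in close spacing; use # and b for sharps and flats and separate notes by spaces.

IV is the major subdominant, borrowed from the parallel major. In Bb minor that root is Eb.
So the chord is Eb-G-Bb.

Eb G Bb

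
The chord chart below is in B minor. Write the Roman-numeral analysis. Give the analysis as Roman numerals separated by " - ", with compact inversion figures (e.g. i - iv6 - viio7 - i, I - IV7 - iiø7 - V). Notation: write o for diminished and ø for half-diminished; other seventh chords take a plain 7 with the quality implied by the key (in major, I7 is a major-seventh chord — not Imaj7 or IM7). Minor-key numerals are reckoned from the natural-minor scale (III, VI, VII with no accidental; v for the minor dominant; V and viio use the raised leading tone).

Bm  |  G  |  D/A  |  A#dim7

Bm: minor triad on B = scale degree 1 → i.
G: root G is the submediant; major triad there is VI.
D/A has root D, degree 3 in B minor, so III64.
A#dim7: root A# is the leading tone; fully diminished seventh chord there is viio7.

i - VI - III64 - viio7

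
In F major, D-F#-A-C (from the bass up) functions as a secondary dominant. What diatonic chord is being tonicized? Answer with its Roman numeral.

The chord is a dominant seventh chord on D.
A dominant resolves down a perfect fifth: D → G. In F major, G is scale degree 2, i.e. ii.

ii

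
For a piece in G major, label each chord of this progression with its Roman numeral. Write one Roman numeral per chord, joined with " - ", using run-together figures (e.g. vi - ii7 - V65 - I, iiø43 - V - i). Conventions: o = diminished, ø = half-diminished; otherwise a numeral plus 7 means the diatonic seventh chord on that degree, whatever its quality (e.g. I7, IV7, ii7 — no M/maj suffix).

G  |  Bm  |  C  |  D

G has root G, degree 1 in G major, so I.
Bm has root B, degree 3 in G major, so iii.
C: root C is the subdominant; major triad there is IV.
D has root D, degree 5 in G major, so V.

I - iii - IV - V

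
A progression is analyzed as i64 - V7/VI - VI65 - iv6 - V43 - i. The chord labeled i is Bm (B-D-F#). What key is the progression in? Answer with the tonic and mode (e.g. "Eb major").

i is given as B-D-F# — a minor triad with root B.
If B is scale degree 1 and the mode makes that degree carry a minor triad, the tonic is B and the mode is minor.

B minor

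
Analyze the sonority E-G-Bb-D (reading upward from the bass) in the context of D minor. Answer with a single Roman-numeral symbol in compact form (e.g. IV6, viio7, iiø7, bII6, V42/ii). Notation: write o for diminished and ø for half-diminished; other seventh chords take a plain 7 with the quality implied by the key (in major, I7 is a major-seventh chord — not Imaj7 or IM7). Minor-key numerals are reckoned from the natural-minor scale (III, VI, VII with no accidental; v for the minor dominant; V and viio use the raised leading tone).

iiø7

Stacked in thirds the chord is E-G-Bb-D: a half-diminished seventh chord on E.
E is scale degree 2 in D minor, and a half-diminished seventh chord on that degree is written iiø7.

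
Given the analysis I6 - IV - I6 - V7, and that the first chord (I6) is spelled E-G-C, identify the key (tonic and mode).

C major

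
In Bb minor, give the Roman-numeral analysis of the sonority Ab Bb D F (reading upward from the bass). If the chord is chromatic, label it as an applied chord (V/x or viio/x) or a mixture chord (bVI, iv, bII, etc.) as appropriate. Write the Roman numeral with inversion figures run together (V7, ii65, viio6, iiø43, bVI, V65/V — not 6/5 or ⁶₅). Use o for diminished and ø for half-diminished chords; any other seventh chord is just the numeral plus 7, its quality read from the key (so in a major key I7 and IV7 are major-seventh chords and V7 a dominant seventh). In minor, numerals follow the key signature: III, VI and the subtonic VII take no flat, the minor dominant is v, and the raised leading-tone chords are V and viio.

Stacked in thirds the chord is Bb-D-F-Ab: a dominant seventh chord on Bb.
Bb is not a diatonic chord root with this quality in Bb minor, but it lies a perfect fifth above Eb (iv), so the chord functions as an applied dominant of iv.
With Ab in the bass the chord is in third inversion, so the figured bass is 42.

V42/iv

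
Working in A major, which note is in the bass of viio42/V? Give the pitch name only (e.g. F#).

The applied chord viio42/V is rooted on D#: D#-F#-A-C.
The figure 42 means third inversion — the seventh is in the bass.

C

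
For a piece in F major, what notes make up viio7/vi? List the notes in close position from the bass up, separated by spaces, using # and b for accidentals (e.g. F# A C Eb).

C# E G Bb

The slash marks an applied leading-tone chord: viio of vi. In F major, vi is D, so the leading tone to it is C#, a half step below.
Building a fully diminished seventh chord on C# gives C#-E-G-Bb.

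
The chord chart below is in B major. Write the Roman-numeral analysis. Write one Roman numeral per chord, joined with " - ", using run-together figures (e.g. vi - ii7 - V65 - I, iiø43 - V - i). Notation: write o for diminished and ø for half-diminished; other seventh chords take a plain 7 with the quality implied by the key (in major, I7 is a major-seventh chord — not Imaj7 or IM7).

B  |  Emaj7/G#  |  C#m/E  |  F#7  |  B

I - IV65 - ii6 - V7 - I

B: major triad on B = scale degree 1 → I.
Emaj7/G#: root E is the subdominant; major seventh chord there is IV65.
C#m/E: root C# is the supertonic; minor triad there is ii6.
F#7: root F# is the dominant; dominant seventh chord there is V7.
B has root B, degree 1 in B major, so I.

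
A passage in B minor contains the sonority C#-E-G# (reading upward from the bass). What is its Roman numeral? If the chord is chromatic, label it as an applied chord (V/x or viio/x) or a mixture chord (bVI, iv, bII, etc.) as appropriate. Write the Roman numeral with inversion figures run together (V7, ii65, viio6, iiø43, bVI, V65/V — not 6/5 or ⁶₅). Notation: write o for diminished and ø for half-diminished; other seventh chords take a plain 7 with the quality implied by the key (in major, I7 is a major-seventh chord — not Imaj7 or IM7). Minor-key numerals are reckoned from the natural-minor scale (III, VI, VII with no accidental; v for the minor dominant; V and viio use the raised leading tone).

The pitches C#-E-G# form a minor triad rooted on C#.
C# is the second degree of B minor. This is the minor supertonic, borrowed from the parallel major (the Dorian ii).

ii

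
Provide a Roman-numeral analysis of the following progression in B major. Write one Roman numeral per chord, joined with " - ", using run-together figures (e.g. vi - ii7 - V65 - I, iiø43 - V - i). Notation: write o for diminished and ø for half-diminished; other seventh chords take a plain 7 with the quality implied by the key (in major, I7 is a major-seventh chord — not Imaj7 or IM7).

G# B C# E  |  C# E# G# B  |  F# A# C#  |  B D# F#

ii43 - V7/V - V - I

G#-B-C#-E has root C#, degree 2 in B major, so ii43.
C#-E#-G#-B: a dominant seventh chord on C#, the applied dominant of V → V7/V.
F#-A#-C#: major triad on F# = scale degree 5 → V.
B-D#-F#: major triad on B = scale degree 1 → I.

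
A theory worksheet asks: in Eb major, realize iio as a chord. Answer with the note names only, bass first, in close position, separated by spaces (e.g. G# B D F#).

iio is the diminished supertonic triad, borrowed from the parallel minor. In Eb major that root is F.
So the chord is F-Ab-Cb, a diminished triad.

F Ab Cb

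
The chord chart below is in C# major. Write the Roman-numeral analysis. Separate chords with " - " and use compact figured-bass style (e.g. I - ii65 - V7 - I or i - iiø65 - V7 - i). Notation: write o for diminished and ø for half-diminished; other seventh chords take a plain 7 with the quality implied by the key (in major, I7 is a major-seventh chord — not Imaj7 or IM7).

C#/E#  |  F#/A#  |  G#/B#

I6 - IV6 - V6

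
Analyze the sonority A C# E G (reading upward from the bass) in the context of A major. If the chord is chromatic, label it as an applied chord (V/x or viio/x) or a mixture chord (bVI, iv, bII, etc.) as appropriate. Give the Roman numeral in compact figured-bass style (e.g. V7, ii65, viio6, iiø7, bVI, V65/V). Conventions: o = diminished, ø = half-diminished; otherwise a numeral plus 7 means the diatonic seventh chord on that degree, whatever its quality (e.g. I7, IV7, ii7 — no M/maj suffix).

V7/IV

The pitches A-C#-E-G form a dominant seventh chord rooted on A.
A is not a diatonic chord root with this quality in A major, but it lies a perfect fifth above D (IV), so the chord functions as an applied dominant of IV.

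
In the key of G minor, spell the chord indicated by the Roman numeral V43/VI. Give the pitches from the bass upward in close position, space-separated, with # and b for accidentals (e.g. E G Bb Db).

F Ab Bb D

V43/VI is a secondary dominant — the dominant seventh of VI. VI in G minor is Eb, so the applied chord's root is Bb, a perfect fifth above.
Building a dominant seventh chord on Bb gives Bb-D-F-Ab.
With the 43 figure the chord is in second inversion; from the bass F upward in close position it reads F-Ab-Bb-D.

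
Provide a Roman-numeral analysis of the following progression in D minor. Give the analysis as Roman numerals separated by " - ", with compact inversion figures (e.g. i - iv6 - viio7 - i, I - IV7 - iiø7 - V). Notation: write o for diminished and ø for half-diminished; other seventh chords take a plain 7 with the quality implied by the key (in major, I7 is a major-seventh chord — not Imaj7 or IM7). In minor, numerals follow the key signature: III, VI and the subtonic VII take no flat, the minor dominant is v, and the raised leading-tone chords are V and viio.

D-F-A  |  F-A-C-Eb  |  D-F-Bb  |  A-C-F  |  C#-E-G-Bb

i - V7/VI - VI6 - III6 - viio7

D-F-A: minor triad on D = scale degree 1 → i.
F-A-C-Eb is the secondary dominant of VI (dominant seventh chord on F): V7/VI.
D-F-Bb has root Bb, degree 6 in D minor, so VI6.
A-C-F has root F, degree 3 in D minor, so III6.
C#-E-G-Bb: root C# is the leading tone; fully diminished seventh chord there is viio7.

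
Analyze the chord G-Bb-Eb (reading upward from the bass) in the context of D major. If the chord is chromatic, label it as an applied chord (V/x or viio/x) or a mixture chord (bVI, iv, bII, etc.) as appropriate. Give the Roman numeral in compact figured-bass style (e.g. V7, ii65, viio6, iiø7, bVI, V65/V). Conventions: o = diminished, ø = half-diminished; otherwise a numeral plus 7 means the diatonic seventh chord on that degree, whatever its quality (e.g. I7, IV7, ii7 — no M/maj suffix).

bII6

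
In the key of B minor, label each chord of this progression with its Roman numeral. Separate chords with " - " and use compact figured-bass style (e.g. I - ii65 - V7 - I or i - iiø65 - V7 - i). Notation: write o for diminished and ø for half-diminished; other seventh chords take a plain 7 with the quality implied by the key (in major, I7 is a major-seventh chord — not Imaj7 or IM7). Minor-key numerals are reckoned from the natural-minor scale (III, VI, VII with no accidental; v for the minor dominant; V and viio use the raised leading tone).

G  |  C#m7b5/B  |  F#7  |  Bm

G: root G is the submediant; major triad there is VI.
C#m7b5/B has root C#, degree 2 in B minor, so iiø42.
F#7: dominant seventh chord on F# = scale degree 5 → V7.
Bm: minor triad on B = scale degree 1 → i.

VI - iiø42 - V7 - i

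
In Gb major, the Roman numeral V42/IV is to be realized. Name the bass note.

Fb

The applied chord V42/IV is rooted on Gb: Gb-Bb-Db-Fb.
The figure 42 means third inversion — the seventh is in the bass.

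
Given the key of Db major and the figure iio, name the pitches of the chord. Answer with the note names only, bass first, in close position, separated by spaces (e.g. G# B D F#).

Scale degree 2 in Db major is Eb; here the chord built on it is altered to a diminished triad. iio is the diminished supertonic triad, borrowed from the parallel minor.
So the chord is Eb-Gb-Bbb.

Eb Gb Bbb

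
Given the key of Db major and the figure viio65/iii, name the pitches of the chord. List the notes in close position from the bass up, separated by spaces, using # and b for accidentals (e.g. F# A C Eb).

G Bb Db E

The slash marks an applied leading-tone chord: viio of iii. In Db major, iii is F, so the leading tone to it is E, a half step below.
Building a fully diminished seventh chord on E gives E-G-Bb-Db.
With the 65 figure the chord is in first inversion; from the bass G upward in close position it reads G-Bb-Db-E.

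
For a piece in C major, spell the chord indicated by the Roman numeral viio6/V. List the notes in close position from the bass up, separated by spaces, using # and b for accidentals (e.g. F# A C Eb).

A C F#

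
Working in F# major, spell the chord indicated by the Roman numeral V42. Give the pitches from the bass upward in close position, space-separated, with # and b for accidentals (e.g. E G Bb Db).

In F# major, scale degree 5 is C#, and the diatonic chord built there is a dominant seventh chord.
Stacking thirds from C# gives C#-E#-G#-B.
The figured bass 42 indicates third inversion, placing the seventh (B) in the bass: B-C#-E#-G#.

B C# E# G#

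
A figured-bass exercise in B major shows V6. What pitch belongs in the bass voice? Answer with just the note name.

A#

V in B major has root F#; the chord is F#-A#-C#.
The figure 6 means first inversion — the third is in the bass.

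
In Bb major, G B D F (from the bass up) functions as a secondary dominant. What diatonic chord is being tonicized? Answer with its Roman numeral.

The chord is a dominant seventh chord on G.
A dominant resolves down a perfect fifth: G → C. In Bb major, C is scale degree 2, i.e. ii.

ii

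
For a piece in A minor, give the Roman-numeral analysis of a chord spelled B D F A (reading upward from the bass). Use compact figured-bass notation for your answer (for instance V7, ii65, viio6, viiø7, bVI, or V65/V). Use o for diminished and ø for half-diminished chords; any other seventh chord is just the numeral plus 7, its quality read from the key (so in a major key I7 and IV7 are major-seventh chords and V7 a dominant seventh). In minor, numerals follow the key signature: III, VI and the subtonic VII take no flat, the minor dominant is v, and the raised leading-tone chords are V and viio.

iiø7

Stacked in thirds the chord is B-D-F-A: a half-diminished seventh chord on B.
B is scale degree 2 in A minor, and a half-diminished seventh chord on that degree is written iiø7.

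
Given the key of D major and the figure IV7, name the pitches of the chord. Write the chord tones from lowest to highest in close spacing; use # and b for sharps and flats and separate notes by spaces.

The numeral's case and figure indicate a major seventh chord. In D major its root, scale degree 4, is G.
Stacking thirds from G gives G-B-D-F#.

G B D F#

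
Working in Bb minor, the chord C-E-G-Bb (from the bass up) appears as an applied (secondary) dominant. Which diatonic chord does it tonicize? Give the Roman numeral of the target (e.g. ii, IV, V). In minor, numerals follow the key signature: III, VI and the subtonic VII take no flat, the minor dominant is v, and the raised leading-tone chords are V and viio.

The chord is a dominant seventh chord on C.
A dominant resolves down a perfect fifth: C → F. In Bb minor, F is scale degree 5, i.e. V.

V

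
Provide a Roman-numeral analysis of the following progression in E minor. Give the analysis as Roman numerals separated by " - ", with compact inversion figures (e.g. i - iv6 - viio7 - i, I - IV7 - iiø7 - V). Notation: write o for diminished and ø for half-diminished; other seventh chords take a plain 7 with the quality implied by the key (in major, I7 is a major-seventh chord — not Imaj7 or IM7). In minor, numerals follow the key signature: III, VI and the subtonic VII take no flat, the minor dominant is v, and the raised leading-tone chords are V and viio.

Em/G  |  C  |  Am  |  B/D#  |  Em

i6 - VI - iv - V6 - i

Em/G has root E, degree 1 in E minor, so i6.
C: root C is the submediant; major triad there is VI.
Am has root A, degree 4 in E minor, so iv.
B/D#: root B is the dominant; major triad there is V6.
Em: minor triad on E = scale degree 1 → i.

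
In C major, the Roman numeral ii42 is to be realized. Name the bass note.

C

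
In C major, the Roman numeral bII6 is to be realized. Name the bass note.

F

bII in C major has root Db; the chord is Db-F-Ab.
The figure 6 means first inversion — the third is in the bass.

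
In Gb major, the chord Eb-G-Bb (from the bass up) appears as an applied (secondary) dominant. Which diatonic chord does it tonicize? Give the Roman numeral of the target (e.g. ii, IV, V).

ii

The chord is a major triad on Eb.
A dominant resolves down a perfect fifth: Eb → Ab. In Gb major, Ab is scale degree 2, i.e. ii.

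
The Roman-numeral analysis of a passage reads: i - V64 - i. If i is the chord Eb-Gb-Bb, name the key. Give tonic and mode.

The anchor chord is a minor triad on Eb, labeled i.
If Eb is scale degree 1 and the mode makes that degree carry a minor triad, the tonic is Eb and the mode is minor.

Eb minor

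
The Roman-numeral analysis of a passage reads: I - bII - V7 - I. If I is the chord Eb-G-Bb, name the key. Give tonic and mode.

I is given as Eb-G-Bb — a major triad with root Eb.
If Eb is scale degree 1 and the mode makes that degree carry a major triad, the tonic is Eb and the mode is major.

Eb major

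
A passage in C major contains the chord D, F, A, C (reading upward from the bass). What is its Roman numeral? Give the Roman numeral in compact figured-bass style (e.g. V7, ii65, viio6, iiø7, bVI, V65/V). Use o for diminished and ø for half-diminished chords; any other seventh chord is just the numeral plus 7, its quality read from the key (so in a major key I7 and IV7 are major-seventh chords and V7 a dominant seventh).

ii7

Stacked in thirds the chord is D-F-A-C: a minor seventh chord on D.
D is scale degree 2 in C major, and a minor seventh chord on that degree is written ii7.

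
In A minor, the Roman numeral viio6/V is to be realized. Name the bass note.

The applied chord viio6/V is rooted on D#: D#-F#-A.
The figure 6 means first inversion — the third is in the bass.

F#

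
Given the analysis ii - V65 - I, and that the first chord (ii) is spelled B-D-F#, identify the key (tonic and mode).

A major

ii is given as B-D-F# — a minor triad with root B.
ii on B implies B is the supertonic; that puts the tonic at A, and the lowercase numeral fits major mode.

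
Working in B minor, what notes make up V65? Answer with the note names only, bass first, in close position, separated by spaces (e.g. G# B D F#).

In B minor, the dominant is F#. The dominant is major (leading tone raised), so V is a dominant seventh chord.
Stacking thirds from F# gives F#-A#-C#-E.
With the 65 figure the chord is in first inversion; from the bass A# upward in close position it reads A#-C#-E-F#.

A# C# E F#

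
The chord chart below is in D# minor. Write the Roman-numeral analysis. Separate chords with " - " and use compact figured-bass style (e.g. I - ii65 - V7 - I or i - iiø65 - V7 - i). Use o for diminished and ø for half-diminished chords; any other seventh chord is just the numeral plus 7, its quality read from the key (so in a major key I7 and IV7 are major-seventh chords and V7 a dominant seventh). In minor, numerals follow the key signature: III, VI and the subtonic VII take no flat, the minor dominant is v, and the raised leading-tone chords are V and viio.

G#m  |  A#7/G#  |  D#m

iv - V42 - i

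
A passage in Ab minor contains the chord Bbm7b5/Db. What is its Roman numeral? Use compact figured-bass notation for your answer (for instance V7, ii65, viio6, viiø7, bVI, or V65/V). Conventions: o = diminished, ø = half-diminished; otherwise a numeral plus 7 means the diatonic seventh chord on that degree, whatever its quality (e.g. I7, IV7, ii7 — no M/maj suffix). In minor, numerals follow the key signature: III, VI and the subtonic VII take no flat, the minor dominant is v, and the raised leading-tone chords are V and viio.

iiø65

The pitches Bb-Db-Fb-Ab form a half-diminished seventh chord rooted on Bb.
Bb is scale degree 2 in Ab minor, and a half-diminished seventh chord on that degree is written iiø7.
With Db in the bass the chord is in first inversion, so the figured bass is 65.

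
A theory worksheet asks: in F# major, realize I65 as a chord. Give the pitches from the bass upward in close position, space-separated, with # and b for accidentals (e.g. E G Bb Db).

A# C# E# F#

The numeral's case and figure indicate a major seventh chord. In F# major its root, the first degree, is F#.
That chord is spelled F#-A#-C#-E#.
With the 65 figure the chord is in first inversion; from the bass A# upward in close position it reads A#-C#-E#-F#.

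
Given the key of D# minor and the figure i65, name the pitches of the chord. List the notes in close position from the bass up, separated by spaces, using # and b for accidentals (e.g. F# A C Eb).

F# A# C# D#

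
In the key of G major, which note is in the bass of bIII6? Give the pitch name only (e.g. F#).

D

bIII in G major has root Bb; the chord is Bb-D-F.
The figure 6 means first inversion — the third is in the bass.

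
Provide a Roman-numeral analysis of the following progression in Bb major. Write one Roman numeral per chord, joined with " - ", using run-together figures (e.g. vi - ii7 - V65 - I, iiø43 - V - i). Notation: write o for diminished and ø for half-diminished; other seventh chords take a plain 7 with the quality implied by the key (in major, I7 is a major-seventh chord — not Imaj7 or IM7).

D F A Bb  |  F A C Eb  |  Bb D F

D-F-A-Bb has root Bb, degree 1 in Bb major, so I65.
F-A-C-Eb: dominant seventh chord on F = scale degree 5 → V7.
Bb-D-F: major triad on Bb = scale degree 1 → I.

I65 - V7 - I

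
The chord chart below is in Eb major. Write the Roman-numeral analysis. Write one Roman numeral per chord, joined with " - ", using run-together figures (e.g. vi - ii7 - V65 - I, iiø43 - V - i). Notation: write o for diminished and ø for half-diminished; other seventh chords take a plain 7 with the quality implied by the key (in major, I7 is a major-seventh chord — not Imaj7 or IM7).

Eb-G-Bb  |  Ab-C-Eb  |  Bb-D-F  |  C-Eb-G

I - IV - V - vi

Eb-G-Bb has root Eb, degree 1 in Eb major, so I.
Ab-C-Eb has root Ab, degree 4 in Eb major, so IV.
Bb-D-F: major triad on Bb = scale degree 5 → V.
C-Eb-G: minor triad on C = scale degree 6 → vi.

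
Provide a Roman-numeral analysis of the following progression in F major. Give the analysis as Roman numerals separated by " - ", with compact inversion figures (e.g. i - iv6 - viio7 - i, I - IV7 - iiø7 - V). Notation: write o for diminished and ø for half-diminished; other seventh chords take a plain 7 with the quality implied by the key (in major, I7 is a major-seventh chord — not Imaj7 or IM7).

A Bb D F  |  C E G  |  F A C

IV42 - V - I

A-Bb-D-F: root Bb is the subdominant; major seventh chord there is IV42.
C-E-G: root C is the dominant; major triad there is V.
F-A-C has root F, degree 1 in F major, so I.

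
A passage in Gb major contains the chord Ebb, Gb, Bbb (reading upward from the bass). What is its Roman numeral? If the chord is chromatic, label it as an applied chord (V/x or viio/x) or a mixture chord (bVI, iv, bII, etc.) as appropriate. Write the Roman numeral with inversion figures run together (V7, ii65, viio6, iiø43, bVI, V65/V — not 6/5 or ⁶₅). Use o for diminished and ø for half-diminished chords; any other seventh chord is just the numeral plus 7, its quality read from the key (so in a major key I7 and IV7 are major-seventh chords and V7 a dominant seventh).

bVI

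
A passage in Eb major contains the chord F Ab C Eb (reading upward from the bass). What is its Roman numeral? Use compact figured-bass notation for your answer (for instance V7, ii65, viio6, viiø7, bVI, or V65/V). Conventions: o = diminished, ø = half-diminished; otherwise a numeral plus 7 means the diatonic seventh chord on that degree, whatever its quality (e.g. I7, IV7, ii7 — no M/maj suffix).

ii7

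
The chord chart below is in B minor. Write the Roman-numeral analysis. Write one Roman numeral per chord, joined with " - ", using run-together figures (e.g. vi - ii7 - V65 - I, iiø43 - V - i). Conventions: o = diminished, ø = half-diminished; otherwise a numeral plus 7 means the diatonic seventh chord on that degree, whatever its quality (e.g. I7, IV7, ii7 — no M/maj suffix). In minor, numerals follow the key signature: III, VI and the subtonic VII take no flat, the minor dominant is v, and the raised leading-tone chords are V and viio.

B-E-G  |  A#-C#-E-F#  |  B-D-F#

B-E-G: minor triad on E = scale degree 4 → iv64.
A#-C#-E-F#: dominant seventh chord on F# = scale degree 5 → V65.
B-D-F# has root B, degree 1 in B minor, so i.

iv64 - V65 - i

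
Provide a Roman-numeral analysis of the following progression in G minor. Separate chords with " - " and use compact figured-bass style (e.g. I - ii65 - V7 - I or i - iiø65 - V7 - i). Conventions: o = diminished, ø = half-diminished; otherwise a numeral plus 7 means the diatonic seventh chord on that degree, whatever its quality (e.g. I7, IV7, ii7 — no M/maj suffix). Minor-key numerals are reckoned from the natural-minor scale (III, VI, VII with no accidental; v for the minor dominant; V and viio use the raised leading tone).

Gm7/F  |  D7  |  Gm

Gm7/F has root G, degree 1 in G minor, so i42.
D7: root D is the dominant; dominant seventh chord there is V7.
Gm has root G, degree 1 in G minor, so i.

i42 - V7 - i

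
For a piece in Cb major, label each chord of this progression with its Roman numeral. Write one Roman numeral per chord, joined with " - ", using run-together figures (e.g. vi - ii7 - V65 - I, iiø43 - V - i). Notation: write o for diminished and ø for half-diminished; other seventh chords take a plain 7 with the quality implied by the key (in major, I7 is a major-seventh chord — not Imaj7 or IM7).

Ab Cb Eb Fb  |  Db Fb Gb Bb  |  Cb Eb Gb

Ab-Cb-Eb-Fb has root Fb, degree 4 in Cb major, so IV65.
Db-Fb-Gb-Bb has root Gb, degree 5 in Cb major, so V43.
Cb-Eb-Gb: major triad on Cb = scale degree 1 → I.

IV65 - V43 - I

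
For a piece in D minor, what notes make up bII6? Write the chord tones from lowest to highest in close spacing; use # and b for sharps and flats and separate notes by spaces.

G Bb Eb

Scale degree 2 in D minor is E; lowering it a half step gives Eb. bII6 is the Neapolitan sixth — a major triad on the lowered second degree, here in its customary first inversion.
So the chord is Eb-G-Bb.
The figured bass 6 indicates first inversion, placing the third (G) in the bass: G-Bb-Eb.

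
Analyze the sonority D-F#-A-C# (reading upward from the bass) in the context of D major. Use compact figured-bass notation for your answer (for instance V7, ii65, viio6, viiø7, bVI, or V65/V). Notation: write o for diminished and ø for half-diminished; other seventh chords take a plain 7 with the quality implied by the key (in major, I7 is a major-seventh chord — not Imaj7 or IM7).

The pitches D-F#-A-C# form a major seventh chord rooted on D.
D is scale degree 1 in D major, and a major seventh chord on that degree is written I7.

I7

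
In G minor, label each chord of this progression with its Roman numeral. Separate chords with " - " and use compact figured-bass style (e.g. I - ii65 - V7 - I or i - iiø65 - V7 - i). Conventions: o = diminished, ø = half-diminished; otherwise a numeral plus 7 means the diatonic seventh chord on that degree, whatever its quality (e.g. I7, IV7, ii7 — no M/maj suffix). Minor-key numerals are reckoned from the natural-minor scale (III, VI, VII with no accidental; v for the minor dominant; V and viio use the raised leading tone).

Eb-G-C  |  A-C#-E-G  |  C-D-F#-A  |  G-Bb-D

Eb-G-C has root C, degree 4 in G minor, so iv6.
A-C#-E-G: a dominant seventh chord on A, the applied dominant of V → V7/V.
C-D-F#-A: dominant seventh chord on D = scale degree 5 → V42.
G-Bb-D: root G is the tonic; minor triad there is i.

iv6 - V7/V - V42 - i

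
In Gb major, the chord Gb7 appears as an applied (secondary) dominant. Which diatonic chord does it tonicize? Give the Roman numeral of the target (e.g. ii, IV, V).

IV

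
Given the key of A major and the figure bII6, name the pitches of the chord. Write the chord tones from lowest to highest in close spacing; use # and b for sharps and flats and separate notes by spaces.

D F Bb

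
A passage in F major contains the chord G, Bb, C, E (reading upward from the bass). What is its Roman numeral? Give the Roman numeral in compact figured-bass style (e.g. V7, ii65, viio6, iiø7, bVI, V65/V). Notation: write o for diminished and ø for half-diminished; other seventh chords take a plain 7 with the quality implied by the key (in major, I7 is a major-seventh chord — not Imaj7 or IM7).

Stacked in thirds the chord is C-E-G-Bb: a dominant seventh chord on C.
In F major, C is the dominant; the diatonic dominant seventh chord there is V7.
With G in the bass the chord is in second inversion, so the figured bass is 43.

V43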